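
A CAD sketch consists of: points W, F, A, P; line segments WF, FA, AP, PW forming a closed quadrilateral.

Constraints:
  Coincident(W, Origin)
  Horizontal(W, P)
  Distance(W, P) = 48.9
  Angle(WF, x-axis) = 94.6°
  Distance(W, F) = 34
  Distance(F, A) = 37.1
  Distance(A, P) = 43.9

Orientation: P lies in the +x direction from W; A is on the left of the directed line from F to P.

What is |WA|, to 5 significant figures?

53.172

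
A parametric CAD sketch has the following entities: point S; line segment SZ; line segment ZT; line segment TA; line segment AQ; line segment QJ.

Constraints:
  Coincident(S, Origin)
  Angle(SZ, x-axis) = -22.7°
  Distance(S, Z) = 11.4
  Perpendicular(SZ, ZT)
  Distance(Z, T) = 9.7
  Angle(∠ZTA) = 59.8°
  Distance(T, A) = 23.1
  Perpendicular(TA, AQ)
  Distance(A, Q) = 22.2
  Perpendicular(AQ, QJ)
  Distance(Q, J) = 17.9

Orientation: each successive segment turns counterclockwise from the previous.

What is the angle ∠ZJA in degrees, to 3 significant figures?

40.2°

The perpendicularity gives AQ at right angles to TA, so AQ runs at -82.5°; with |AQ| = 22.2, Q = (-5.74, -20.5). The perpendicularity gives QJ at right angles to AQ, so QJ runs at 7.50°; with |QJ| = 17.9, J = (12.0, -18.1). Then cos ∠ZJA = JZ·JA / (|JZ||JA|), giving 40.2°.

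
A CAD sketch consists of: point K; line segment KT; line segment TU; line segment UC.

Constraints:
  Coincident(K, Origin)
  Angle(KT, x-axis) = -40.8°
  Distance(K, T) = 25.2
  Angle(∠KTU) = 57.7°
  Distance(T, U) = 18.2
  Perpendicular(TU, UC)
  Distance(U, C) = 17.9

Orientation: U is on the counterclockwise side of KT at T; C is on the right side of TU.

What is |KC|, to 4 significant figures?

39.49

K is at the origin; KT runs at -40.8° with length 25.2, so T = 25.2·(cos -40.8°, sin -40.8°) = (19.08, -16.47). ∠KTU = 57.7°, so TU runs at -40.8° + (180° − 57.7°) = 81.50° from the x-axis; with |TU| = 18.2, U = T + 18.2·(cos 81.50°, sin 81.50°) = (21.77, 1.534). The perpendicularity gives UC at right angles to TU; with |UC| = 17.9 on the right of TU, C = U + 17.9·(0.9890, -0.1478) = (39.47, -1.112). Then |KC| = |C − K| = 39.49.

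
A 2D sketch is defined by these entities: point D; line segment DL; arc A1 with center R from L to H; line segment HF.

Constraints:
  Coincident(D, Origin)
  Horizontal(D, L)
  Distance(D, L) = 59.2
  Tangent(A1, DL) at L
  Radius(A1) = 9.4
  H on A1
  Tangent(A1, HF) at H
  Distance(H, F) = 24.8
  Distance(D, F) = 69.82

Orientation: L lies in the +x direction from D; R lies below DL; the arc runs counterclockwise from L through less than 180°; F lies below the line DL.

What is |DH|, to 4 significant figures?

52.13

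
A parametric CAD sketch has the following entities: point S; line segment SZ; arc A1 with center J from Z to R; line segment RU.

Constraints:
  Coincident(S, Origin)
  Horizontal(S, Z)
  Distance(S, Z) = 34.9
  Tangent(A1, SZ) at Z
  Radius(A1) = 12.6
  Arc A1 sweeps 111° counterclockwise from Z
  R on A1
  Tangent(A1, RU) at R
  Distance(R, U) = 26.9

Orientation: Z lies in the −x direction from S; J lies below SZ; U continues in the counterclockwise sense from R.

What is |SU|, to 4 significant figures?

56.16

On A1, Z sits at bearing 90° from J; a 111° counterclockwise sweep puts R at bearing 201°, so R = J + 12.6·(cos 201°, sin 201°) = (-46.66, -17.12). Since A1 is tangent to RU there, JR ⟂ RU, so RU runs along (−sin 201°, cos 201°); with |RU| = 26.9, U = (-37.02, -42.23). Then |SU| = |U − S| = 56.16.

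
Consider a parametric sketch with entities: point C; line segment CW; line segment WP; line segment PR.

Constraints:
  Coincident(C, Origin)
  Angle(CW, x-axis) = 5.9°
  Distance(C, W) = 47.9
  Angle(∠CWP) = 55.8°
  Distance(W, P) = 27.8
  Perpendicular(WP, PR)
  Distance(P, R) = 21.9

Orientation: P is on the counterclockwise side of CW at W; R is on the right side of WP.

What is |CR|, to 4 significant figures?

61.52

C is at the origin; CW runs at 5.9° with length 47.9, so W = 47.9·(cos 5.9°, sin 5.9°) = (47.65, 4.924). ∠CWP = 55.8°, so WP runs at 5.9° + (180° − 55.8°) = 130.1° from the x-axis; with |WP| = 27.8, P = W + 27.8·(cos 130.1°, sin 130.1°) = (29.74, 26.19). WP ⟂ PR; with |PR| = 21.9 on the right of WP, R = P + 21.9·(0.7649, 0.6441) = (46.49, 40.29). Then |CR| = |R − C| = 61.52.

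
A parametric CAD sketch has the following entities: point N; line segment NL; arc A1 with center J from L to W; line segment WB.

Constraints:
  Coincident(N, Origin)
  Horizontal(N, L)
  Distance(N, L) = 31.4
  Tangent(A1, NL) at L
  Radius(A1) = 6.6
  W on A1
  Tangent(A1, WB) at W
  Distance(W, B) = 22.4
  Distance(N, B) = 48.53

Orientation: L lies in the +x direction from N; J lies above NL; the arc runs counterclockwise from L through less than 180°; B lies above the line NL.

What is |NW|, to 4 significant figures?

38.50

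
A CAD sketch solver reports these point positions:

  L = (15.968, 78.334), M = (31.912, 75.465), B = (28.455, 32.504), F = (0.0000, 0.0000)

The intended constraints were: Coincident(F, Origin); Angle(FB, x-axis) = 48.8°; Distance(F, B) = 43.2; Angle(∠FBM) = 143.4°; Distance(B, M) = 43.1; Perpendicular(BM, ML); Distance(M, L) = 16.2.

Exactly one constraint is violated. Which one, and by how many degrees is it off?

Perpendicular(BM, ML) — off by 5.60°.

F = (0.00, 0.00) ✓; FB at 48.80° ✓; |FB| = 43.20 ✓; ∠FBM = 143.4° ✓; |BM| = 43.10 ✓; ∠(BM, ML) = 84.40° ✗; |ML| = 16.20 ✓.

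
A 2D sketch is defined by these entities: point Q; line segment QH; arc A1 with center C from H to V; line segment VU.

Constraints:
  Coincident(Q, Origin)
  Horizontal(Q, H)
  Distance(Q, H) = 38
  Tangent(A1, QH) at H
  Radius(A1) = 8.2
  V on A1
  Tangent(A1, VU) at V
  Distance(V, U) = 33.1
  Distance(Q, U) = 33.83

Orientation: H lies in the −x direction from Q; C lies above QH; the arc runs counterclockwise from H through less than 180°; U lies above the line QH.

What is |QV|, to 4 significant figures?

31.38

Checks: |CV| = 8.200 ✓; ∠(CV, VU) = 90.00° ✓; |VU| = 33.10 ✓; |QU| = 33.83 ✓.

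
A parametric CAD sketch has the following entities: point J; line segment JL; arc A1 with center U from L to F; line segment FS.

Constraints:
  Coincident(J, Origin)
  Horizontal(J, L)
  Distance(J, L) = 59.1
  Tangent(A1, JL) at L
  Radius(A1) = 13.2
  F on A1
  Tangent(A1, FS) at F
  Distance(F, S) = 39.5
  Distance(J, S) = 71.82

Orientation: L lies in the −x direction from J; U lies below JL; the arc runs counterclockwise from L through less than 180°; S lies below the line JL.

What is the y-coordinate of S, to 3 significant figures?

-53.4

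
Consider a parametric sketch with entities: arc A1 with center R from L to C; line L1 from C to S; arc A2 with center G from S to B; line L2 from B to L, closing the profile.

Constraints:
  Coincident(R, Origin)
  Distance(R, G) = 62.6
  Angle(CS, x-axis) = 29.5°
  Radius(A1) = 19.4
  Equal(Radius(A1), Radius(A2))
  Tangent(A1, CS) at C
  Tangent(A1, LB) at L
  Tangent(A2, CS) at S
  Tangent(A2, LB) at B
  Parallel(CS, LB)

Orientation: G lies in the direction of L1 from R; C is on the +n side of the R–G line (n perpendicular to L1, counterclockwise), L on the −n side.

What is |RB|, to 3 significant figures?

65.5

The slot axis is L1's direction at 29.5°, so u = (cos 29.5°, sin 29.5°) = (0.870, 0.492) and n = (−sin 29.5°, cos 29.5°) = (-0.492, 0.870). R is at the origin and G lies 62.6 along u from R, so G = 62.6·u = (54.5, 30.8). Tangency of A1 to both parallel lines with radius 19.4 puts C and L at R ± 19.4·n: C = (-9.55, 16.9), L = (9.55, -16.9). Equal radii place S and B the same way about G: S = G + 19.4·n = (44.9, 47.7), B = G − 19.4·n = (64.0, 13.9). Then |RB| = |B − R| = 65.5.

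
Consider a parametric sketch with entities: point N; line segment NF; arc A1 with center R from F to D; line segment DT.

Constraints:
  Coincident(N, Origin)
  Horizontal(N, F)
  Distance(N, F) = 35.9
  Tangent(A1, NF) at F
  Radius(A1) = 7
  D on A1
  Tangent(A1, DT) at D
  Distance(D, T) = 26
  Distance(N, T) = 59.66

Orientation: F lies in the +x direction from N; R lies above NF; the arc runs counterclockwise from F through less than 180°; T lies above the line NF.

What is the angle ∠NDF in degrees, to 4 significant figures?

27.63°

Checks: |NF| = 35.90 ✓; ∠(RF, FN) = 90.00° ✓; |RD| = 7.000 ✓; ∠(RD, DT) = 90.00° ✓; |DT| = 26.00 ✓; |NT| = 59.66 ✓.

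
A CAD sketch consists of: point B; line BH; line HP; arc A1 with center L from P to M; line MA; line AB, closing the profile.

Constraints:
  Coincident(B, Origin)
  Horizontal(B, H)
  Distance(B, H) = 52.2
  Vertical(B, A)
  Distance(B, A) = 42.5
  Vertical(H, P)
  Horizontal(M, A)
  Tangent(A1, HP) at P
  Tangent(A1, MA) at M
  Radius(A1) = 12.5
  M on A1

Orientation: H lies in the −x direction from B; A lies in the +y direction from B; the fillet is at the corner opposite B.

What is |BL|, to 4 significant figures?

49.76

B and A share the same x with |BA| = 42.5 and A on the +y side, so A = (0.000, 42.50). The virtual corner opposite B is at (-52.20, 42.50). Since A1 is tangent to HP there, LP ⟂ HP and tangency of A1 to MA means the radius LM is perpendicular to MA, with radius 12.5, so the center L sits 12.5 in from both sides at L = (-39.70, 30.00). Then |BL| = |L − B| = 49.76.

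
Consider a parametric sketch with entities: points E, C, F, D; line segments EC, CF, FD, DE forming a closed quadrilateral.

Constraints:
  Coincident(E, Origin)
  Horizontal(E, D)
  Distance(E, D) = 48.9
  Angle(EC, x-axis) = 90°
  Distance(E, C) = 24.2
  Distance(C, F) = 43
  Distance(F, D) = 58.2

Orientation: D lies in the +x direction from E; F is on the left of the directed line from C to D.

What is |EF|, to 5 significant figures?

62.666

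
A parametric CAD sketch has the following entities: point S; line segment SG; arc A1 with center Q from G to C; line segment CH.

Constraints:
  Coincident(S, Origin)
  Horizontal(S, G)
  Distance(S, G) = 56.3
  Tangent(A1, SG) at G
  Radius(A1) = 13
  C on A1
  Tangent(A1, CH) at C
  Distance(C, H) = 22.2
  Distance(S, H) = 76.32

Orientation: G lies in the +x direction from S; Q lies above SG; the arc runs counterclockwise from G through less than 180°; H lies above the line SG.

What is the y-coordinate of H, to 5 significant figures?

36.345

S is at the origin; SG is horizontal with |SG| = 56.3 and G on the +x side, so G = (56.300, 0.0000). The tangent condition forces QG to be normal to SG, so Q = G + (0, 13) = (56.300, 13.000). Since QC ⟂ CH (tangency), |QH| = √(13.0² + 22.2²) = 25.726 regardless of where C sits on A1. So H lies on both circle(S, 76.32) and circle(Q, 25.726); the above-SG intersection is H = (67.110, 36.345). C is the foot of the tangent from H: C = (69.240, 14.247).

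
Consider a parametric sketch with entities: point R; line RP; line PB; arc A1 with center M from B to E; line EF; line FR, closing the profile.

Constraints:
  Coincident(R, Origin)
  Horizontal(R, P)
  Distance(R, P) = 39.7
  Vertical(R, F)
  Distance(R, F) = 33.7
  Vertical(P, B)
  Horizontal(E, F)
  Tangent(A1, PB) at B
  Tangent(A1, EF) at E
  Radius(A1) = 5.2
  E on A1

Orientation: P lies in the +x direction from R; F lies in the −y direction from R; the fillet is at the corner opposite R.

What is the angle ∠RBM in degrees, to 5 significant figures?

35.674°

R is at the origin; RP is horizontal with |RP| = 39.7 and P on the +x side, so P = (39.700, 0.0000). R and F share the same x with |RF| = 33.7 and F on the −y side, so F = (0.0000, -33.700). The virtual corner opposite R is at (39.700, -33.700). The tangent condition forces MB to be normal to PB and since A1 is tangent to EF there, ME ⟂ EF, with radius 5.2, so the center M sits 5.2 in from both sides at M = (34.500, -28.500). That places the tangent points at B = (39.700, -28.500) on PB and E = (34.500, -33.700) on EF. Then cos ∠RBM = BR·BM / (|BR||BM|), giving 35.674°.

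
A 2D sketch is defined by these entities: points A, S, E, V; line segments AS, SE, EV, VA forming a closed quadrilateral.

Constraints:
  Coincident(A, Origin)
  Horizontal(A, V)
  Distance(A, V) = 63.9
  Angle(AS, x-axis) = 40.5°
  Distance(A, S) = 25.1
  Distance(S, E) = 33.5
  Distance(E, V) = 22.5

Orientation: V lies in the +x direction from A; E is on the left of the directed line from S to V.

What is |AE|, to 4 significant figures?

55.91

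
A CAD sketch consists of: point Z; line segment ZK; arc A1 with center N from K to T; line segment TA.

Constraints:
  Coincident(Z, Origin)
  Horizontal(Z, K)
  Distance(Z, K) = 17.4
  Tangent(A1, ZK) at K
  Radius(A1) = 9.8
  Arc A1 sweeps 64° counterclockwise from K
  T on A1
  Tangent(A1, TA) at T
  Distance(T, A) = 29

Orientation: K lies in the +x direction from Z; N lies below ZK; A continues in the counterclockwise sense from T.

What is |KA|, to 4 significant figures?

38.21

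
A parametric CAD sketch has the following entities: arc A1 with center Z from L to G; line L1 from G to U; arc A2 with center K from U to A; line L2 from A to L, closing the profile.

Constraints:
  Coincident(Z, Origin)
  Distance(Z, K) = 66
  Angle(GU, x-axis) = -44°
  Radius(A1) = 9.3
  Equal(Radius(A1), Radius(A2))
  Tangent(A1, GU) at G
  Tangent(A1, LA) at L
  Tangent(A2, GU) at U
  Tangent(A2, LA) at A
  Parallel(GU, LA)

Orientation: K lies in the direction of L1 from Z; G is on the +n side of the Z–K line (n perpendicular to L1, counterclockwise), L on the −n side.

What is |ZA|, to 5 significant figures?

66.652

Tangency of A1 to both parallel lines with radius 9.3 puts G and L at Z ± 9.3·n: G = (6.4603, 6.6899), L = (-6.4603, -6.6899). Equal radii place U and A the same way about K: U = K + 9.3·n = (53.937, -39.158), A = K − 9.3·n = (41.016, -52.537). Then |ZA| = |A − Z| = 66.652.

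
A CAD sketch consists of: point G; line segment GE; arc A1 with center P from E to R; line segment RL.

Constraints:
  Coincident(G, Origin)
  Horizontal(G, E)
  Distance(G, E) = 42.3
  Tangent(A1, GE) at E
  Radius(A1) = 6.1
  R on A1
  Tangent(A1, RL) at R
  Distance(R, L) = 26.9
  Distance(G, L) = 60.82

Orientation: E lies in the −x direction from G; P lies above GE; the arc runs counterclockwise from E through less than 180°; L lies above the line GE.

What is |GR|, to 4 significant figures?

38.34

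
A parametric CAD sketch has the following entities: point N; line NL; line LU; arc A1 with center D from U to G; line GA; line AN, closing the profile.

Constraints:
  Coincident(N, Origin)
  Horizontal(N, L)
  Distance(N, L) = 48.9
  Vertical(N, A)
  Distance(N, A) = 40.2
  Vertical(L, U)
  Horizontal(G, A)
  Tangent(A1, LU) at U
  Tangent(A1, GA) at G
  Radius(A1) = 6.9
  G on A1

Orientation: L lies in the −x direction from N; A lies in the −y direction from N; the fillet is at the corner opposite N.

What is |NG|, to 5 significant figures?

58.138

N is at the origin; N and L share the same y with |NL| = 48.9 and L on the −x side, so L = (-48.900, 0.0000). NA is vertical with |NA| = 40.2 and A on the −y side, so A = (0.0000, -40.200). The virtual corner opposite N is at (-48.900, -40.200). The tangent condition forces DU to be normal to LU and the tangent condition forces DG to be normal to GA, with radius 6.9, so the center D sits 6.9 in from both sides at D = (-42.000, -33.300). That places the tangent points at U = (-48.900, -33.300) on LU and G = (-42.000, -40.200) on GA. Then |NG| = |G − N| = 58.138.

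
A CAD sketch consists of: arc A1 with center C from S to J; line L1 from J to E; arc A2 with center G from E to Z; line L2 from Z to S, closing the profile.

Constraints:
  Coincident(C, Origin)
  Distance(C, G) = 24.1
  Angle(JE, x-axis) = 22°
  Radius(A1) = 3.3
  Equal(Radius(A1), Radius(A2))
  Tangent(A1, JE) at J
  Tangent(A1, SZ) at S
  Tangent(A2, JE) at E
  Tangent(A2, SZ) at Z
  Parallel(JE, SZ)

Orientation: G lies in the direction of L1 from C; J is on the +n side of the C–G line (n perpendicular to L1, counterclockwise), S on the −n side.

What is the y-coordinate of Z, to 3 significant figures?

5.97

The slot axis is L1's direction at 22.0°, so u = (cos 22.0°, sin 22.0°) = (0.927, 0.375) and n = (−sin 22.0°, cos 22.0°) = (-0.375, 0.927). C is at the origin and G lies 24.1 along u from C, so G = 24.1·u = (22.3, 9.03). Tangency of A1 to both parallel lines with radius 3.3 puts J and S at C ± 3.3·n: J = (-1.24, 3.06), S = (1.24, -3.06). Equal radii place E and Z the same way about G: E = G + 3.3·n = (21.1, 12.1), Z = G − 3.3·n = (23.6, 5.97). So Z.y = 5.97.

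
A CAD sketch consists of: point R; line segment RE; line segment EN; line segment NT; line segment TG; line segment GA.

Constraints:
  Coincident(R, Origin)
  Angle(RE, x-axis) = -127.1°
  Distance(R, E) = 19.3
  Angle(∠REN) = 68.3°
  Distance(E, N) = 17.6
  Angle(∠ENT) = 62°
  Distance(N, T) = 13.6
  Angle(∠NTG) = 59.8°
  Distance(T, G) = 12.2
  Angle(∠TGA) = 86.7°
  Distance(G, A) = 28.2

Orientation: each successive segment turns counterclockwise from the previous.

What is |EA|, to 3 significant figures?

31.8

R is at the origin; RE runs at -127.1° with length 19.3, so E = (-11.6, -15.4). ∠REN = 68.3° gives EN at -15.4° from the x-axis; with |EN| = 17.6, N = (5.33, -20.1). ∠ENT = 62.0° gives NT at 103° from the x-axis; with |NT| = 13.6, T = (2.36, -6.79). ∠NTG = 59.8° gives TG at -137° from the x-axis; with |TG| = 12.2, G = (-6.59, -15.1). ∠TGA = 86.7° gives GA at -43.9° from the x-axis; with |GA| = 28.2, A = (13.7, -34.6). Then |EA| = |A − E| = 31.8.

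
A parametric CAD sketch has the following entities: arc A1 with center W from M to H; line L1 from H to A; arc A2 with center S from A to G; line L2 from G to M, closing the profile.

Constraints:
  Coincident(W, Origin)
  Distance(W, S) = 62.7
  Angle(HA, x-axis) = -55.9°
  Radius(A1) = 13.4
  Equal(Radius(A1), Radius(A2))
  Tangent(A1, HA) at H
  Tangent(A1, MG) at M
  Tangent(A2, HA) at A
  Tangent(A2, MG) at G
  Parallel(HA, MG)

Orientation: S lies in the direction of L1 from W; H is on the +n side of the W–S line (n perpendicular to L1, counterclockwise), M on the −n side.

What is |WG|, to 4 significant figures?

64.12

The slot axis is L1's direction at -55.9°, so u = (cos -55.9°, sin -55.9°) = (0.5606, -0.8281) and n = (−sin -55.9°, cos -55.9°) = (0.8281, 0.5606). W is at the origin and S lies 62.7 along u from W, so S = 62.7·u = (35.15, -51.92). Tangency of A1 to both parallel lines with radius 13.4 puts H and M at W ± 13.4·n: H = (11.10, 7.513), M = (-11.10, -7.513). Equal radii place A and G the same way about S: A = S + 13.4·n = (46.25, -44.41), G = S − 13.4·n = (24.06, -59.43). Then |WG| = |G − W| = 64.12.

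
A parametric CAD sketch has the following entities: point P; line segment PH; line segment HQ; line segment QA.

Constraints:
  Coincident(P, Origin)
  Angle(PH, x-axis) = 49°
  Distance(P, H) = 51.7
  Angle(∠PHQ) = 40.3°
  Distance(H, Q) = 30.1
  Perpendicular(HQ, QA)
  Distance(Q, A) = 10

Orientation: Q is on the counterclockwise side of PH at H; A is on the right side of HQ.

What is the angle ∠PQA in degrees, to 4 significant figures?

164.4°

P is at the origin; PH runs at 49.0° with length 51.7, so H = 51.7·(cos 49.0°, sin 49.0°) = (33.92, 39.02). ∠PHQ = 40.3°, so HQ runs at 49.0° + (180° − 40.3°) = 188.7° from the x-axis; with |HQ| = 30.1, Q = H + 30.1·(cos 188.7°, sin 188.7°) = (4.165, 34.47). HQ is perpendicular to QA; with |QA| = 10.0 on the right of HQ, A = Q + 10.0·(-0.1513, 0.9885) = (2.652, 44.35). Then cos ∠PQA = QP·QA / (|QP||QA|), giving 164.4°.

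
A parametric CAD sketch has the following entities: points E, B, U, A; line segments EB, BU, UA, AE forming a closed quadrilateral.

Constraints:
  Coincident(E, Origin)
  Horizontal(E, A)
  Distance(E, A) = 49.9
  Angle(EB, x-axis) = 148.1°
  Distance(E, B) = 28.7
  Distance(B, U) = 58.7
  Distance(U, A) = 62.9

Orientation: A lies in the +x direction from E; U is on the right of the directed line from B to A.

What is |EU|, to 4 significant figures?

38.25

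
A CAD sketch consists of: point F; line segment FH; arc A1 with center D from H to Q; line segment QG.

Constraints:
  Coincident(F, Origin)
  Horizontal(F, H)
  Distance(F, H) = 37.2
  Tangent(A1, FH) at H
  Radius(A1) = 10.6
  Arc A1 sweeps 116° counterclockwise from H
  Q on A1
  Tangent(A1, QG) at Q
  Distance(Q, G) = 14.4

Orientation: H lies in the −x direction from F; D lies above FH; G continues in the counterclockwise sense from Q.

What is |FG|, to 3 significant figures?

44.2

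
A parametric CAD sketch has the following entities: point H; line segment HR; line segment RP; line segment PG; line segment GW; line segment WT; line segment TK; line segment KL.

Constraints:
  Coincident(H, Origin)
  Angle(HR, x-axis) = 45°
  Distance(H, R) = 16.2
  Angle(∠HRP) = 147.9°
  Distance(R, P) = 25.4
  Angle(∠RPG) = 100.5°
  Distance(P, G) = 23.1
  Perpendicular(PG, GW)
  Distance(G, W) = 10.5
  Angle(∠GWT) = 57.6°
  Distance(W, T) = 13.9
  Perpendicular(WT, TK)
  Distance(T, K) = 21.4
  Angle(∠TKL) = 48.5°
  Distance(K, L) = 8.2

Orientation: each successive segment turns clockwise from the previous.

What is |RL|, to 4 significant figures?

43.76

The perpendicularity gives TK at right angles to WT, so TK runs at -9.000°; with |TK| = 21.4, K = (59.06, 2.137). ∠TKL = 48.5° gives KL at -140.5° from the x-axis; with |KL| = 8.2, L = (52.74, -3.079). Then |RL| = |L − R| = 43.76.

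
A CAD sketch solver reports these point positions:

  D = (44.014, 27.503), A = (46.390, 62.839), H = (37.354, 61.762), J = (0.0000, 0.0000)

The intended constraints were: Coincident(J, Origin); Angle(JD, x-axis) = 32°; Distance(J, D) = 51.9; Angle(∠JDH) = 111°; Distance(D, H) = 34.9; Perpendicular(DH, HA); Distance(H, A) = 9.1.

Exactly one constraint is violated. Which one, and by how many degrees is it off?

Perpendicular(DH, HA) — off by 4.20°.

J = (0.00, 0.00) ✓; JD at 32.00° ✓; |JD| = 51.90 ✓; ∠JDH = 111.0° ✓; |DH| = 34.90 ✓; ∠(DH, HA) = 94.20° ✗; |HA| = 9.100 ✓.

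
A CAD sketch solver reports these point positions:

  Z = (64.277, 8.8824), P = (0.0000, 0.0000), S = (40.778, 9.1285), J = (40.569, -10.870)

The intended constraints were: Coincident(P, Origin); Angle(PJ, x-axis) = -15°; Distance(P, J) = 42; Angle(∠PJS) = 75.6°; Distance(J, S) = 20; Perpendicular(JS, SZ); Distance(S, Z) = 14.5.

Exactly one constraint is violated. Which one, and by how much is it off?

Distance(S, Z) = 14.5 — off by 9.00.

P = (0.00, 0.00) ✓; PJ at -15.00° ✓; |PJ| = 42.00 ✓; ∠PJS = 75.60° ✓; |JS| = 20.00 ✓; ∠(JS, SZ) = 90.00° ✓; |SZ| = 23.50 ✗.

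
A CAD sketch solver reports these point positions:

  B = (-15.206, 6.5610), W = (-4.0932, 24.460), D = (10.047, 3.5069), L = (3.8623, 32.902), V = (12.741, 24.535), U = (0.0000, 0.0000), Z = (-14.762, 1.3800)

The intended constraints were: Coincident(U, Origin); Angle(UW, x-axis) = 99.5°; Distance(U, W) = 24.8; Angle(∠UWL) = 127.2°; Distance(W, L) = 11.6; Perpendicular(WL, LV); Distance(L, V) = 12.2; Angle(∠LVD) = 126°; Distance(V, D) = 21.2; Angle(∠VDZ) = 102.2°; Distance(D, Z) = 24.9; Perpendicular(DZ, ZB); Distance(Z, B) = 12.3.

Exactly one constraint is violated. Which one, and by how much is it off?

Distance(Z, B) = 12.3 — off by 7.10.

U = (0.00, 0.00) ✓; UW at 99.50° ✓; |UW| = 24.80 ✓; ∠UWL = 127.2° ✓; |WL| = 11.60 ✓; ∠(WL, LV) = 90.00° ✓; |LV| = 12.20 ✓; ∠LVD = 126.0° ✓; |VD| = 21.20 ✓; ∠VDZ = 102.2° ✓; |DZ| = 24.90 ✓; ∠(DZ, ZB) = 90.00° ✓; |ZB| = 5.200 ✗.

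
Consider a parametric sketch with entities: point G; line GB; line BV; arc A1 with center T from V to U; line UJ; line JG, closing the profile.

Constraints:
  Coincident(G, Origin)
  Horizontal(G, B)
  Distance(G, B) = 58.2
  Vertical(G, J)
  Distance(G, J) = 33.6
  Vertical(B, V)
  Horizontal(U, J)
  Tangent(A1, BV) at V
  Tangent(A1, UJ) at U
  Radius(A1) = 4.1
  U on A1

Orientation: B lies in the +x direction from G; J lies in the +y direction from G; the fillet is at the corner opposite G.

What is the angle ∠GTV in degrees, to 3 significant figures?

151°

G is at the origin; GB is horizontal with |GB| = 58.2 and B on the +x side, so B = (58.2, 0.00). G and J share the same x with |GJ| = 33.6 and J on the +y side, so J = (0.00, 33.6). The virtual corner opposite G is at (58.2, 33.6). The tangent condition forces TV to be normal to BV and A1 meets UJ tangentially, so TU is at right angles to UJ, with radius 4.1, so the center T sits 4.1 in from both sides at T = (54.1, 29.5). That places the tangent points at V = (58.2, 29.5) on BV and U = (54.1, 33.6) on UJ. Then cos ∠GTV = TG·TV / (|TG||TV|), giving 151°.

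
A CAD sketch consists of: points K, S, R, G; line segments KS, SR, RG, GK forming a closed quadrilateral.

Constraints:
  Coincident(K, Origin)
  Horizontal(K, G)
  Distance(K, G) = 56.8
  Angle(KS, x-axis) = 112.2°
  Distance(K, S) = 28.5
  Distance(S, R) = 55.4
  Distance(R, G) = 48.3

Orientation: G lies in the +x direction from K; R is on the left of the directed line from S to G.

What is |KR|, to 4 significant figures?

61.50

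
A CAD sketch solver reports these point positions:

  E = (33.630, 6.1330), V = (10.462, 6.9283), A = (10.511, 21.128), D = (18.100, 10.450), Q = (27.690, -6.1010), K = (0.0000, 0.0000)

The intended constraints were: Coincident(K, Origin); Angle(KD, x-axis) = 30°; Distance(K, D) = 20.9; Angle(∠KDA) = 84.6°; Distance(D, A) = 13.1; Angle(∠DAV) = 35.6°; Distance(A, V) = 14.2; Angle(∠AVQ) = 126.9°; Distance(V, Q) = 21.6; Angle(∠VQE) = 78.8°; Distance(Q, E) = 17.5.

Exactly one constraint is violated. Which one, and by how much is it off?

Distance(Q, E) = 17.5 — off by 3.90.

K = (0.00, 0.00) ✓; KD at 30.00° ✓; |KD| = 20.90 ✓; ∠KDA = 84.60° ✓; |DA| = 13.10 ✓; ∠DAV = 35.60° ✓; |AV| = 14.20 ✓; ∠AVQ = 126.9° ✓; |VQ| = 21.60 ✓; ∠VQE = 78.80° ✓; |QE| = 13.60 ✗.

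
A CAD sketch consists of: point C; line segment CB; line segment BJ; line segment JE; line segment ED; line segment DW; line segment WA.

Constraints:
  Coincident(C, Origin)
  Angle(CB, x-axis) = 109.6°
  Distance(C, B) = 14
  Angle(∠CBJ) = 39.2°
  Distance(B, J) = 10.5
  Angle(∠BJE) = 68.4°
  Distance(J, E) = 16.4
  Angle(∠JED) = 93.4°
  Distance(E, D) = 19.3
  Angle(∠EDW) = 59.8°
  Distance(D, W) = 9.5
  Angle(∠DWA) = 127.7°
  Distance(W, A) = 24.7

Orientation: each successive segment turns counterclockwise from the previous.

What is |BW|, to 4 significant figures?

7.368

C is at the origin; CB runs at 109.6° with length 14.0, so B = (-4.696, 13.19). ∠CBJ = 39.2° gives BJ at -109.6° from the x-axis; with |BJ| = 10.5, J = (-8.219, 3.297). ∠BJE = 68.4° gives JE at 2.000° from the x-axis; with |JE| = 16.4, E = (8.171, 3.870). ∠JED = 93.4° gives ED at 88.60° from the x-axis; with |ED| = 19.3, D = (8.643, 23.16). ∠EDW = 59.8° gives DW at -151.2° from the x-axis; with |DW| = 9.5, W = (0.3181, 18.59). Then |BW| = |W − B| = 7.368.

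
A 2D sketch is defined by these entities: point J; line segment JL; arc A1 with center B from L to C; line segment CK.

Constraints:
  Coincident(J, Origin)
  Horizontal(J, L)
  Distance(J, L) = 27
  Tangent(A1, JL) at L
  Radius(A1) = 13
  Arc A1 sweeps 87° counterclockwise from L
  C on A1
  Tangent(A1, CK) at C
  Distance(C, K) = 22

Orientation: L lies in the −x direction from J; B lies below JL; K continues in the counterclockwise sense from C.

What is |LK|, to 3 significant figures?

37.1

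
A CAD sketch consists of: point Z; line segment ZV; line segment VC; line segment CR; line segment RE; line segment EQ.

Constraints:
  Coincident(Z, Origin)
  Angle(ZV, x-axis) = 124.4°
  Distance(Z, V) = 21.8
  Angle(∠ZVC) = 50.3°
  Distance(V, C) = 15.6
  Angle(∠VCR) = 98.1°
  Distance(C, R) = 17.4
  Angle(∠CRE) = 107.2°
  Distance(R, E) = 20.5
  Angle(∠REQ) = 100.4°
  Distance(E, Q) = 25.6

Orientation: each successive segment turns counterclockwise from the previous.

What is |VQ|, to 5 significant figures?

16.273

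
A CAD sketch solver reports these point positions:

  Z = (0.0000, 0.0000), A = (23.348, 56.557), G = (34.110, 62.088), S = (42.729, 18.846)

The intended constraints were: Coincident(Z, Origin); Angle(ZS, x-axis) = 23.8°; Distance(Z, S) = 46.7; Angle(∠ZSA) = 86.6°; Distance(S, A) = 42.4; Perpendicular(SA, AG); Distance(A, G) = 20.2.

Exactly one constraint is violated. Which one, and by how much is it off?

Distance(A, G) = 20.2 — off by 8.10.

Z = (0.00, 0.00) ✓; ZS at 23.80° ✓; |ZS| = 46.70 ✓; ∠ZSA = 86.60° ✓; |SA| = 42.40 ✓; ∠(SA, AG) = 90.00° ✓; |AG| = 12.10 ✗.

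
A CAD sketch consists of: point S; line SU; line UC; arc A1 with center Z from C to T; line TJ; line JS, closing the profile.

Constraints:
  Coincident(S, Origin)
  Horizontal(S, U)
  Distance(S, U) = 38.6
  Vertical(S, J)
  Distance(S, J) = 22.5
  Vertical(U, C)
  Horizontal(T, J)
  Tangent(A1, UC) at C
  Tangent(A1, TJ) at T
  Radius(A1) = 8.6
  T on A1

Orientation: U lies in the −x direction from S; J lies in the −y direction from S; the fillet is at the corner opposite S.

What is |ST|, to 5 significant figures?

37.500

The virtual corner opposite S is at (-38.600, -22.500). Since A1 is tangent to UC there, ZC ⟂ UC and since A1 is tangent to TJ there, ZT ⟂ TJ, with radius 8.6, so the center Z sits 8.6 in from both sides at Z = (-30.000, -13.900). That places the tangent points at C = (-38.600, -13.900) on UC and T = (-30.000, -22.500) on TJ. Then |ST| = |T − S| = 37.500.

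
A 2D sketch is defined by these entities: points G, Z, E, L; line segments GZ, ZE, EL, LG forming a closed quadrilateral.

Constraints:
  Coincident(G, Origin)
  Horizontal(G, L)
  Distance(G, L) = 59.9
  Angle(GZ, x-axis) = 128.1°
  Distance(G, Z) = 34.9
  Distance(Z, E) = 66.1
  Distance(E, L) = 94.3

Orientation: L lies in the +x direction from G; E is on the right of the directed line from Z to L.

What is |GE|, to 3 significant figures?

46.5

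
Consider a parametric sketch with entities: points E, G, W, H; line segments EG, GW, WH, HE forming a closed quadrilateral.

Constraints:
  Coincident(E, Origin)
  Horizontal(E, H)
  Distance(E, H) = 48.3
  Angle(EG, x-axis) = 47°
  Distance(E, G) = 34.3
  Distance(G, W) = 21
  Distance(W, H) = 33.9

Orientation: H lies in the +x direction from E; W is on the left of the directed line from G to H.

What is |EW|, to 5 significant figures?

54.200

E is at the origin; E and H share the same y with |EH| = 48.3 and H in +x, so H = (48.3, 0). EG runs at 47.0° with |EG| = 34.3, so G = (23.393, 25.085). W is determined by |GW| = 21.0 and |WH| = 33.9 together: it lies at the intersection of circle(G, 21.0) and circle(H, 33.9). With |GH| = 35.351, the foot of the radical line on GH is 7.6583 from G and the perpendicular offset is √(21.0² − 7.6583²) = 19.554. Taking the left-of-GH solution: W = (42.664, 33.428).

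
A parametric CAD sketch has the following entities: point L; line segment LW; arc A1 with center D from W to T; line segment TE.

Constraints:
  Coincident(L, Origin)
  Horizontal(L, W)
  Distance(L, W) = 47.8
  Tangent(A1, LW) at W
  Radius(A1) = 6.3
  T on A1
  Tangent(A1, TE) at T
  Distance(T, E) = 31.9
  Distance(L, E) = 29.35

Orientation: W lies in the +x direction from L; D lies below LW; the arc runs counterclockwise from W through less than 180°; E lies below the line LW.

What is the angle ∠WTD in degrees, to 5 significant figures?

69.918°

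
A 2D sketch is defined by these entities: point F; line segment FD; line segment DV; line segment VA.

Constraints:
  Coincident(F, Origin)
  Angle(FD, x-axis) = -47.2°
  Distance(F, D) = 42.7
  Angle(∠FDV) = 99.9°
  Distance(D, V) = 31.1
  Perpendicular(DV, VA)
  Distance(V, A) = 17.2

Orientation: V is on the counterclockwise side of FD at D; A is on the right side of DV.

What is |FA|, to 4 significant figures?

70.64

F is at the origin; FD runs at -47.2° with length 42.7, so D = 42.7·(cos -47.2°, sin -47.2°) = (29.01, -31.33). ∠FDV = 99.9°, so DV runs at -47.2° + (180° − 99.9°) = 32.90° from the x-axis; with |DV| = 31.1, V = D + 31.1·(cos 32.90°, sin 32.90°) = (55.12, -14.44). DV ⟂ VA; with |VA| = 17.2 on the right of DV, A = V + 17.2·(0.5432, -0.8396) = (64.47, -28.88). Then |FA| = |A − F| = 70.64.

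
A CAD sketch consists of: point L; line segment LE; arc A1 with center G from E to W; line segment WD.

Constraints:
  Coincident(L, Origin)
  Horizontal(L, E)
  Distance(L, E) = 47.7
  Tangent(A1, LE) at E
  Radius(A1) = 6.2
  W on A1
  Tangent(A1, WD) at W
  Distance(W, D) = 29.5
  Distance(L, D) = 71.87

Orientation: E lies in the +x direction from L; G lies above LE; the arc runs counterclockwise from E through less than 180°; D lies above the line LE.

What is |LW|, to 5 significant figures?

53.551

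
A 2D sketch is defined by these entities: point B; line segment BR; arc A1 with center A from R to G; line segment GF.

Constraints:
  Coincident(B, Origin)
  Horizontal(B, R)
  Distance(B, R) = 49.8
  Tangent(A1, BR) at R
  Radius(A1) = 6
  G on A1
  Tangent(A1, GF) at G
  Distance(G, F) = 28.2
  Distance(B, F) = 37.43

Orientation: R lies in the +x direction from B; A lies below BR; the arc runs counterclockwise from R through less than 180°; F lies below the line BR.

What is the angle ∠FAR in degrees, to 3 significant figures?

131°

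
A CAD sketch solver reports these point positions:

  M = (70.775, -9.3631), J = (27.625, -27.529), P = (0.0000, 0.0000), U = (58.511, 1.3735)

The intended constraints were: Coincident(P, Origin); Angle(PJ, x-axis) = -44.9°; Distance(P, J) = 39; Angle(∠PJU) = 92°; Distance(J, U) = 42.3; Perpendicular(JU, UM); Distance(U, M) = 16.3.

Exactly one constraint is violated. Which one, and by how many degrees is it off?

Perpendicular(JU, UM) — off by 5.70°.

P = (0.00, 0.00) ✓; PJ at -44.90° ✓; |PJ| = 39.00 ✓; ∠PJU = 92.00° ✓; |JU| = 42.30 ✓; ∠(JU, UM) = 84.30° ✗; |UM| = 16.30 ✓.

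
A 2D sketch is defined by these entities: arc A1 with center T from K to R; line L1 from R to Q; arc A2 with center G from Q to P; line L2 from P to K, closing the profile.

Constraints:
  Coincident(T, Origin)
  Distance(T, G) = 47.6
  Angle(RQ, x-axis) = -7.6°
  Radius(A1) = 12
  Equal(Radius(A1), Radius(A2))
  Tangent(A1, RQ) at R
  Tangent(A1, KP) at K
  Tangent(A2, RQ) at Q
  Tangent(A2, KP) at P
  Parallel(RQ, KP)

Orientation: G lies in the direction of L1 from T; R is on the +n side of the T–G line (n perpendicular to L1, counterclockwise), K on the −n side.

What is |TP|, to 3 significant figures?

49.1

The slot axis is L1's direction at -7.6°, so u = (cos -7.6°, sin -7.6°) = (0.991, -0.132) and n = (−sin -7.6°, cos -7.6°) = (0.132, 0.991). T is at the origin and G lies 47.6 along u from T, so G = 47.6·u = (47.2, -6.30). Tangency of A1 to both parallel lines with radius 12.0 puts R and K at T ± 12.0·n: R = (1.59, 11.9), K = (-1.59, -11.9). Equal radii place Q and P the same way about G: Q = G + 12.0·n = (48.8, 5.60), P = G − 12.0·n = (45.6, -18.2). Then |TP| = |P − T| = 49.1.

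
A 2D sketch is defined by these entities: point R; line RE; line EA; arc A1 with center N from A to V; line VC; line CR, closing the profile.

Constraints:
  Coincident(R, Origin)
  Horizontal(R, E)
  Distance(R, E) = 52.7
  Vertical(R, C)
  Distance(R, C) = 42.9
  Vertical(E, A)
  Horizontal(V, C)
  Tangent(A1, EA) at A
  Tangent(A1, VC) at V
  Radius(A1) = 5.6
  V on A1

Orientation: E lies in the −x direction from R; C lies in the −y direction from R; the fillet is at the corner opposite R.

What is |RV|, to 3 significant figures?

63.7

R is at the origin; R and E share the same y with |RE| = 52.7 and E on the −x side, so E = (-52.7, 0.00). R and C share the same x with |RC| = 42.9 and C on the −y side, so C = (0.00, -42.9). The virtual corner opposite R is at (-52.7, -42.9). The tangent condition forces NA to be normal to EA and since A1 is tangent to VC there, NV ⟂ VC, with radius 5.6, so the center N sits 5.6 in from both sides at N = (-47.1, -37.3). That places the tangent points at A = (-52.7, -37.3) on EA and V = (-47.1, -42.9) on VC. Then |RV| = |V − R| = 63.7.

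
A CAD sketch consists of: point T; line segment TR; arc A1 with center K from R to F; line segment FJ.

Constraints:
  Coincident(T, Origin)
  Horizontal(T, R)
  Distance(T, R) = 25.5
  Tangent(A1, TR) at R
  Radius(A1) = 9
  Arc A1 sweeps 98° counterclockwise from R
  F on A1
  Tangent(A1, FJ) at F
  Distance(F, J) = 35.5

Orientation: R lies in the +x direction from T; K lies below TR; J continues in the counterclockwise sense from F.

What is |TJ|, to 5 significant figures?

50.252

On A1, R sits at bearing 90° from K; a 98° counterclockwise sweep puts F at bearing 188°, so F = K + 9.0·(cos 188°, sin 188°) = (16.588, -10.253). A1 meets FJ tangentially, so KF is at right angles to FJ, so FJ runs along (−sin 188°, cos 188°); with |FJ| = 35.5, J = (21.528, -45.407). Then |TJ| = |J − T| = 50.252.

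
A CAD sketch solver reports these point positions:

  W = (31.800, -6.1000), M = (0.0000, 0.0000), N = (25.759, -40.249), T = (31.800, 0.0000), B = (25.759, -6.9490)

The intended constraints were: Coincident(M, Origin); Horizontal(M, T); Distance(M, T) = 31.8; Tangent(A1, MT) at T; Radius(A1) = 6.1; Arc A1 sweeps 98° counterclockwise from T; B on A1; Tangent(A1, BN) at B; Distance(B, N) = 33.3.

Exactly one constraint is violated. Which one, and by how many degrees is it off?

Tangent(A1, BN) at B — off by 8.00°.

M = (0.00, 0.00) ✓; M.y = 0.00, T.y = 0.00 ✓; |MT| = 31.80 ✓; ∠(WT, TM) = 90.00° ✓; |WT| = 6.100 ✓; bearing(W→B) − bearing(W→T) = 98.00° ✓; |WB| = 6.100 ✓; ∠(WB, BN) = 98.00° ✗; |BN| = 33.30 ✓.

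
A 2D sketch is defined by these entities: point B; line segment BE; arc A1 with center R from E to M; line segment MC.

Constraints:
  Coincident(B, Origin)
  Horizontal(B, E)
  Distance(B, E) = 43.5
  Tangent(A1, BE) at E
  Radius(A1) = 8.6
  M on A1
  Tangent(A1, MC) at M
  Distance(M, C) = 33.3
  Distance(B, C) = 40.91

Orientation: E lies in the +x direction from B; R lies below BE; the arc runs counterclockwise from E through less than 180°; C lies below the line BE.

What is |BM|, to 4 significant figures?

36.08

Checks: B = (0.00, 0.00) ✓; |RM| = 8.600 ✓; ∠(RM, MC) = 90.00° ✓; |MC| = 33.30 ✓; |BC| = 40.91 ✓.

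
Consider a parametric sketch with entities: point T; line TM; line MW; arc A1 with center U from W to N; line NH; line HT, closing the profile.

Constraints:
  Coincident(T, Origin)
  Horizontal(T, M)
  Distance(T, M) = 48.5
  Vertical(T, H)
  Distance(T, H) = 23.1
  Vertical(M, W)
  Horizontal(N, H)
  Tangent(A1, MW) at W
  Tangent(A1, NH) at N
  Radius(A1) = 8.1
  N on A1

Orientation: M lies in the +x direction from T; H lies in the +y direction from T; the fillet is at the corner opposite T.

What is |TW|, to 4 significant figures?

50.77

The virtual corner opposite T is at (48.50, 23.10). Since A1 is tangent to MW there, UW ⟂ MW and A1 meets NH tangentially, so UN is at right angles to NH, with radius 8.1, so the center U sits 8.1 in from both sides at U = (40.40, 15.00). That places the tangent points at W = (48.50, 15.00) on MW and N = (40.40, 23.10) on NH. Then |TW| = |W − T| = 50.77.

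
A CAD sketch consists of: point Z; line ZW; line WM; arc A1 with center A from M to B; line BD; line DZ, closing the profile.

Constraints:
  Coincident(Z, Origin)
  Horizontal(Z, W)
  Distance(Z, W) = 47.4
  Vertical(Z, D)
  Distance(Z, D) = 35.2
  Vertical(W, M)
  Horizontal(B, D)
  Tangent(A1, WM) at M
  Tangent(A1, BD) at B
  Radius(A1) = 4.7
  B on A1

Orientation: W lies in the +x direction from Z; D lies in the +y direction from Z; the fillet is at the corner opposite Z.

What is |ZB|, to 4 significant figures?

55.34

Z is at the origin; ZW is horizontal with |ZW| = 47.4 and W on the +x side, so W = (47.40, 0.000). ZD is vertical with |ZD| = 35.2 and D on the +y side, so D = (0.000, 35.20). The virtual corner opposite Z is at (47.40, 35.20). The tangent condition forces AM to be normal to WM and since A1 is tangent to BD there, AB ⟂ BD, with radius 4.7, so the center A sits 4.7 in from both sides at A = (42.70, 30.50). That places the tangent points at M = (47.40, 30.50) on WM and B = (42.70, 35.20) on BD. Then |ZB| = |B − Z| = 55.34.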